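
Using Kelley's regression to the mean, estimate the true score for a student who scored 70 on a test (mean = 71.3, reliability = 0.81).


T_est = rxx * X + (1 - rxx) * mean
T_est = 0.81 * 70 + 0.19 * 71.3
T_est = 56.7 + 13.547
T_est = 70.247

70.247


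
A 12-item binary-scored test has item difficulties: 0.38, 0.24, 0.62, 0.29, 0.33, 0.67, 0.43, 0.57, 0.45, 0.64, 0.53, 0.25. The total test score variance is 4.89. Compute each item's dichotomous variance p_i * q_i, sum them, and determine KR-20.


For each item, compute p_i * q_i:
  Item 1: 0.38 * 0.62 = 0.2356
  Item 2: 0.24 * 0.76 = 0.1824
  Item 3: 0.62 * 0.38 = 0.2356
  Item 4: 0.29 * 0.71 = 0.2059
  Item 5: 0.33 * 0.67 = 0.2211
  Item 6: 0.67 * 0.33 = 0.2211
  Item 7: 0.43 * 0.57 = 0.2451
  Item 8: 0.57 * 0.43 = 0.2451
  Item 9: 0.45 * 0.55 = 0.2475
  Item 10: 0.64 * 0.36 = 0.2304
  Item 11: 0.53 * 0.47 = 0.2491
  Item 12: 0.25 * 0.75 = 0.1875
Sum(p_i * q_i) = 0.2356 + 0.1824 + 0.2356 + 0.2059 + 0.2211 + 0.2211 + 0.2451 + 0.2451 + 0.2475 + 0.2304 + 0.2491 + 0.1875 = 2.7064
KR-20 = (k/(k-1)) * (1 - Sum(p_i*q_i) / Var_total)
= (12/11) * (1 - 2.7064/4.89)
= 1.0909 * 0.4465
KR-20 = 0.4871

0.4871


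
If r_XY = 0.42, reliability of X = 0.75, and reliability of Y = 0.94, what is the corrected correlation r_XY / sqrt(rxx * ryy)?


r_corrected = rxy / sqrt(rxx * ryy)
= 0.42 / sqrt(0.75 * 0.94)
= 0.42 / sqrt(0.705)
= 0.42 / 0.839643
r_corrected = 0.5002

0.5002


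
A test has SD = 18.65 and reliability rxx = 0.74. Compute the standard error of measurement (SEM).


SEM = SD * sqrt(1 - rxx)
SEM = 18.65 * sqrt(1 - 0.74)
SEM = 18.65 * sqrt(0.26) = 18.65 * 0.509902
SEM = 9.5097

9.5097


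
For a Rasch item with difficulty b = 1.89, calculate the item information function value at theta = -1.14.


P = 1/(1+exp(-(-1.14-1.89))) = 0.0461
I = P*(1-P) = 0.0461 * 0.9539
I = 0.044

0.044


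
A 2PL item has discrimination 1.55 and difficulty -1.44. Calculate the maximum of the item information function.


For 2PL, max info at theta = b = -1.44
I_max = a^2 / 4 = 1.55^2 / 4
= 2.4025 / 4
I_max = 0.6006

0.6006


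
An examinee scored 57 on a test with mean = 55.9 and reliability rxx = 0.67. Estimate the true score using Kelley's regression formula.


T_est = rxx * X + (1 - rxx) * mean
T_est = 0.67 * 57 + 0.33 * 55.9
T_est = 38.19 + 18.447
T_est = 56.637

56.637


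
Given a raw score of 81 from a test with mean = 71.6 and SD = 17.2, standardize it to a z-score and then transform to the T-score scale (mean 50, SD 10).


z = (X - mean) / SD = (81 - 71.6) / 17.2
z = 9.4 / 17.2
z = 0.5465
T-score = T = 50 + 10z
Carry z at full precision (z = 9.4 / 17.2) into the conversion:
T-score = 50 + 10 * (9.4 / 17.2) = 50 + 94 / 17.2
T-score = 50 + 5.4651
T-score = 55.4651

55.4651


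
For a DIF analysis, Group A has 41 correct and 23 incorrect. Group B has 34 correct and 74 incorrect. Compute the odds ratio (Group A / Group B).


Odds_A = 41/23 = 1.7826
Odds_B = 34/74 = 0.4595
OR = Odds_A / Odds_B = 1.7826 / 0.4595
Exactly, OR = (41 * 74) / (23 * 34) = 3034 / 782
OR = 3.8798

3.8798


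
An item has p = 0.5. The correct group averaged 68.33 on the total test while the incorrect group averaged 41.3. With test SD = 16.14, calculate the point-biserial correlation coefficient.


q = 1 - p = 0.5
rpb = ((M1 - M0) / SD) * sqrt(p * q)
rpb = ((68.33 - 41.3) / 16.14) * sqrt(0.5 * 0.5)
rpb = 0.8374

0.8374


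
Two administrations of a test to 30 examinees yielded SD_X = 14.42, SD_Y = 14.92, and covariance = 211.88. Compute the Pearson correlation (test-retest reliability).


r = cov(X,Y) / (SD_X * SD_Y)
r = 211.88 / (14.42 * 14.92)
r = 211.88 / 215.1464
r = 0.9848

0.9848


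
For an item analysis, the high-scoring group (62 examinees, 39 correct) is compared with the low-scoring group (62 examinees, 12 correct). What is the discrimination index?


p_upper = 39/62 = 0.629
p_lower = 12/62 = 0.1935
D = 0.629 - 0.1935 = 0.4355

0.4355


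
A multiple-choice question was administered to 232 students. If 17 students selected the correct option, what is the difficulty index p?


Item difficulty p = number correct / total examinees
p = 17 / 232
p = 0.0733

0.0733


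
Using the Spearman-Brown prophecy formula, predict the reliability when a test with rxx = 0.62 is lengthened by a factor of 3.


r_new = (n * rxx) / (1 + (n-1) * rxx)
r_new = (3 * 0.62) / (1 + 2 * 0.62)
r_new = 1.86 / 2.24
r_new = 0.8304

0.8304


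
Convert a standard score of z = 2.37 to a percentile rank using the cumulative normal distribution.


CDF(z) = 0.5 * (1 + erf(z/sqrt(2)))
erf(1.6758) = 0.9822
CDF = 0.9911
Percentile rank = 0.9911 * 100 = 99.11

99.11


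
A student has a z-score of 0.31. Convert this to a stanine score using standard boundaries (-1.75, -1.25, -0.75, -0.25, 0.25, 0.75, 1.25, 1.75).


Stanine boundaries: [-1.75, -1.25, -0.75, -0.25, 0.25, 0.75, 1.25, 1.75]
z = 0.31
Check each boundary:
  z >= -1.75 -> could be stanine 2
  z >= -1.25 -> could be stanine 3
  z >= -0.75 -> could be stanine 4
  z >= -0.25 -> could be stanine 5
  z >= 0.25 -> could be stanine 6
  z < 0.75
  z < 1.25
  z < 1.75
Highest qualifying boundary gives stanine = 6

6


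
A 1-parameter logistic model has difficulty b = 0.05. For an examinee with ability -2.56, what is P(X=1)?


theta - b = -2.56 - 0.05 = -2.61
exp(-(theta - b)) = exp(2.61) = 13.5991
P = 1 / (1 + 13.5991)
P = 0.0685

0.0685


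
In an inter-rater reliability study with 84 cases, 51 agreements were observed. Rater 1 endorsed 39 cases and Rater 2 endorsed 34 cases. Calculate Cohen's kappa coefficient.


P_o = 51/84 = 0.607143
P_e = (39*34 + 45*50) / 7056 = 0.506803
kappa = (P_o - P_e) / (1 - P_e)
kappa = (0.607143 - 0.506803) / (1 - 0.506803)
kappa = 0.2034

0.2034


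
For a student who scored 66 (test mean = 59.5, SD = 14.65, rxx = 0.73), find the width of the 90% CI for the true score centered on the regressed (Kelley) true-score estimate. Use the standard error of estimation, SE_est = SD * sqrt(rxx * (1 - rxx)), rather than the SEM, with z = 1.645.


True score estimate = 0.73*66 + 0.27*59.5 = 64.245
SE_est = SD * sqrt(rxx * (1 - rxx)) = 14.65 * sqrt(0.73 * 0.27) = 14.65 * sqrt(0.1971) = 6.504006
CI = T_est +/- z * SE_est, so width = 2 * z * SE_est = 2 * 1.645 * 6.504006
Width = 21.3982

21.3982


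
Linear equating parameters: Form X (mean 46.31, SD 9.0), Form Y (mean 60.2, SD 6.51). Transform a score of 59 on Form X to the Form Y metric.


slope = SD_Y / SD_X = 6.51 / 9.0 ~ 0.7233
intercept = mean_Y - slope * mean_X = 60.2 - (6.51 / 9.0) * 46.31 ~ 26.7024
Y = slope * X + intercept. To avoid rounding drift from the rounded slope/intercept, evaluate the equivalent form Y = mean_Y + SD_Y * (X - mean_X) / SD_X at full precision:
Y = 60.2 + 6.51 * (59 - 46.31) / 9.0
Y = 60.2 + 6.51 * 12.69 / 9.0
Y = 60.2 + 82.6119 / 9.0
Y = 60.2 + 9.1791
Y = 69.3791

69.3791


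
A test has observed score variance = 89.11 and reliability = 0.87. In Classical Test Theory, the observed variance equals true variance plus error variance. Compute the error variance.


var_true = rxx * var_obs = 0.87 * 89.11 = 77.5257
var_error = var_obs - var_true
var_error = 89.11 - 77.5257
var_error = 11.5843

11.5843


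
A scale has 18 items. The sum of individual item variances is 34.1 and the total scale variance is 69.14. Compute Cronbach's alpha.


alpha = (k/(k-1)) * (1 - sum(si^2)/s_total^2)
= (18/17) * (1 - 34.1/69.14)
alpha = 0.5366

0.5366


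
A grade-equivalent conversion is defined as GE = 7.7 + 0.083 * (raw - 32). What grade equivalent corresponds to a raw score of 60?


raw - median = 60 - 32 = 28
slope * diff = 0.083 * 28 = 2.324
GE = 7.7 + 2.324
GE = 10.024

10.024


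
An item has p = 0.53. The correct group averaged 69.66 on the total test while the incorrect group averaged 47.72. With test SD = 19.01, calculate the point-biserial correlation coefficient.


q = 1 - p = 0.47
rpb = ((M1 - M0) / SD) * sqrt(p * q)
rpb = ((69.66 - 47.72) / 19.01) * sqrt(0.53 * 0.47)
rpb = 0.576

0.576


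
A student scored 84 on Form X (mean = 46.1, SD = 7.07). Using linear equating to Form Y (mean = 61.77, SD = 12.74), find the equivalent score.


slope = SD_Y / SD_X = 12.74 / 7.07 ~ 1.802
intercept = mean_Y - slope * mean_X = 61.77 - (12.74 / 7.07) * 46.1 ~ -21.3013
Y = slope * X + intercept. To avoid rounding drift from the rounded slope/intercept, evaluate the equivalent form Y = mean_Y + SD_Y * (X - mean_X) / SD_X at full precision:
Y = 61.77 + 12.74 * (84 - 46.1) / 7.07
Y = 61.77 + 12.74 * 37.9 / 7.07
Y = 61.77 + 482.846 / 7.07
Y = 61.77 + 68.295
Y = 130.065

130.065


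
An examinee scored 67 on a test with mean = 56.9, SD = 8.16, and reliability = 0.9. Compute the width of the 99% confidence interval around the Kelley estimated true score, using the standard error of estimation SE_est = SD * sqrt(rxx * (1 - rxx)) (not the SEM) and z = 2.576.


True score estimate = 0.9*67 + 0.1*56.9 = 65.99
SE_est = SD * sqrt(rxx * (1 - rxx)) = 8.16 * sqrt(0.9 * 0.1) = 8.16 * sqrt(0.09) = 2.448
CI = T_est +/- z * SE_est, so width = 2 * z * SE_est = 2 * 2.576 * 2.448
Width = 12.6121

12.6121


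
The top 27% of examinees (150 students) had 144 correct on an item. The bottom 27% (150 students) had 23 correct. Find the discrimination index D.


p_upper = 144/150 = 0.96
p_lower = 23/150 = 0.1533
D = 0.96 - 0.1533 = 0.8067

0.8067


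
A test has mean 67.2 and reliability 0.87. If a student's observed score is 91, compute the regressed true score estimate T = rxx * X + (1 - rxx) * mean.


T_est = rxx * X + (1 - rxx) * mean
T_est = 0.87 * 91 + 0.13 * 67.2
T_est = 79.17 + 8.736
T_est = 87.906

87.906


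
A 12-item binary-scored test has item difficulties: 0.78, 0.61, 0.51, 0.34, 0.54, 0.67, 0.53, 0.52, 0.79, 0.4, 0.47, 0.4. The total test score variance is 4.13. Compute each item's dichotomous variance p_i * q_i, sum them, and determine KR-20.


For each item, compute p_i * q_i:
  Item 1: 0.78 * 0.22 = 0.1716
  Item 2: 0.61 * 0.39 = 0.2379
  Item 3: 0.51 * 0.49 = 0.2499
  Item 4: 0.34 * 0.66 = 0.2244
  Item 5: 0.54 * 0.46 = 0.2484
  Item 6: 0.67 * 0.33 = 0.2211
  Item 7: 0.53 * 0.47 = 0.2491
  Item 8: 0.52 * 0.48 = 0.2496
  Item 9: 0.79 * 0.21 = 0.1659
  Item 10: 0.4 * 0.6 = 0.24
  Item 11: 0.47 * 0.53 = 0.2491
  Item 12: 0.4 * 0.6 = 0.24
Sum(p_i * q_i) = 0.1716 + 0.2379 + 0.2499 + 0.2244 + 0.2484 + 0.2211 + 0.2491 + 0.2496 + 0.1659 + 0.24 + 0.2491 + 0.24 = 2.747
KR-20 = (k/(k-1)) * (1 - Sum(p_i*q_i) / Var_total)
= (12/11) * (1 - 2.747/4.13)
= 1.0909 * 0.3349
KR-20 = 0.3653

0.3653


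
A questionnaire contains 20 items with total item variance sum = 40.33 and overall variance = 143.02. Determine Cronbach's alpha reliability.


alpha = (k/(k-1)) * (1 - sum(si^2)/s_total^2)
= (20/19) * (1 - 40.33/143.02)
alpha = 0.7558

0.7558


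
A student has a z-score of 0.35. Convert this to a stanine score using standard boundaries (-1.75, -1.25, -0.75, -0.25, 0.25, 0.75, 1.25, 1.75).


Stanine boundaries: [-1.75, -1.25, -0.75, -0.25, 0.25, 0.75, 1.25, 1.75]
z = 0.35
Check each boundary:
  z >= -1.75 -> could be stanine 2
  z >= -1.25 -> could be stanine 3
  z >= -0.75 -> could be stanine 4
  z >= -0.25 -> could be stanine 5
  z >= 0.25 -> could be stanine 6
  z < 0.75
  z < 1.25
  z < 1.75
Highest qualifying boundary gives stanine = 6

6


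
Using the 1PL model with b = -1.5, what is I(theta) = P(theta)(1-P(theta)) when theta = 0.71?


P = 1/(1+exp(-(0.71--1.5))) = 0.9011
I = P*(1-P) = 0.9011 * 0.0989
I = 0.0891

0.0891


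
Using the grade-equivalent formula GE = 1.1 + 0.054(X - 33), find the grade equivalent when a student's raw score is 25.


raw - median = 25 - 33 = -8
slope * diff = 0.054 * -8 = -0.432
GE = 1.1 + -0.432
GE = 0.668

0.668


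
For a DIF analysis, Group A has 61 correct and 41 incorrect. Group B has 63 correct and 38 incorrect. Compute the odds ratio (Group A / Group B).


Odds_A = 61/41 = 1.4878
Odds_B = 63/38 = 1.6579
OR = Odds_A / Odds_B = 1.4878 / 1.6579
Exactly, OR = (61 * 38) / (41 * 63) = 2318 / 2583
OR = 0.8974

0.8974


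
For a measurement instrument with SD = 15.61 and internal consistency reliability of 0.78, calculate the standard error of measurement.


SEM = SD * sqrt(1 - rxx)
SEM = 15.61 * sqrt(1 - 0.78)
SEM = 15.61 * sqrt(0.22) = 15.61 * 0.469042
SEM = 7.3217

7.3217


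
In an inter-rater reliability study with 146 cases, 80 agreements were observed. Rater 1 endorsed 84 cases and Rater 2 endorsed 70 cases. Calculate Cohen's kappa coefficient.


P_o = 80/146 = 0.547945
P_e = (84*70 + 62*76) / 21316 = 0.496904
kappa = (P_o - P_e) / (1 - P_e)
kappa = (0.547945 - 0.496904) / (1 - 0.496904)
kappa = 0.1015

0.1015


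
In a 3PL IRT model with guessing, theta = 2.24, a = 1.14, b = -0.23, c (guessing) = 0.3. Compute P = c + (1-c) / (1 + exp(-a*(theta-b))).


logit = 1.14*(2.24 - -0.23) = 2.8158
P* = 1/(1 + exp(-2.8158)) = 0.9435
P = 0.3 + (1 - 0.3) * 0.9435
P = 0.9605

0.9605


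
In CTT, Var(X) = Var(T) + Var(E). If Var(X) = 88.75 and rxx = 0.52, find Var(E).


var_true = rxx * var_obs = 0.52 * 88.75 = 46.15
var_error = var_obs - var_true
var_error = 88.75 - 46.15
var_error = 42.6

42.6


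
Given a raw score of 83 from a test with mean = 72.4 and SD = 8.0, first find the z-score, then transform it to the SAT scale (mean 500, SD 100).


z = (X - mean) / SD = (83 - 72.4) / 8.0
z = 10.6 / 8.0
z = 1.325
SAT-scale = SAT = 500 + 100z
Carry z at full precision (z = 10.6 / 8.0) into the conversion:
SAT-scale = 500 + 100 * (10.6 / 8.0) = 500 + 1060 / 8.0
SAT-scale = 500 + 132.5
SAT-scale = 632.5

632.5


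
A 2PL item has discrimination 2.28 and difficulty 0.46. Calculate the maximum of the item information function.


For 2PL, max info at theta = b = 0.46
I_max = a^2 / 4 = 2.28^2 / 4
= 5.1984 / 4
I_max = 1.2996

1.2996


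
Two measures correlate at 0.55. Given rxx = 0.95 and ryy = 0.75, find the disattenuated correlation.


r_corrected = rxy / sqrt(rxx * ryy)
= 0.55 / sqrt(0.95 * 0.75)
= 0.55 / sqrt(0.7125)
= 0.55 / 0.844097
r_corrected = 0.6516

0.6516


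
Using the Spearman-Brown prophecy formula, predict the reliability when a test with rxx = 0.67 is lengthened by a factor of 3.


r_new = (n * rxx) / (1 + (n-1) * rxx)
r_new = (3 * 0.67) / (1 + 2 * 0.67)
r_new = 2.01 / 2.34
r_new = 0.859

0.859


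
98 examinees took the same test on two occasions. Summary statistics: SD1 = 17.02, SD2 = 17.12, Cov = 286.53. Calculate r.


r = cov(X,Y) / (SD_X * SD_Y)
r = 286.53 / (17.02 * 17.12)
r = 286.53 / 291.3824
r = 0.9833

0.9833


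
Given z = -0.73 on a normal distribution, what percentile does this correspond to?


CDF(z) = 0.5 * (1 + erf(z/sqrt(2)))
erf(-0.5162) = -0.5346
CDF = 0.2327
Percentile rank = 0.2327 * 100 = 23.27

23.27


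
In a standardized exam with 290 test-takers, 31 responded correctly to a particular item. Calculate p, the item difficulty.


Item difficulty p = number correct / total examinees
p = 31 / 290
p = 0.1069

0.1069


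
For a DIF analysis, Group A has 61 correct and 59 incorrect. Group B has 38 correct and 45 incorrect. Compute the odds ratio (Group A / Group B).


Odds_A = 61/59 = 1.0339
Odds_B = 38/45 = 0.8444
OR = Odds_A / Odds_B = 1.0339 / 0.8444
Exactly, OR = (61 * 45) / (59 * 38) = 2745 / 2242
OR = 1.2244

1.2244


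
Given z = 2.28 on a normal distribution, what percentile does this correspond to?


CDF(z) = 0.5 * (1 + erf(z/sqrt(2)))
erf(1.6122) = 0.9774
CDF = 0.9887
Percentile rank = 0.9887 * 100 = 98.87

98.87


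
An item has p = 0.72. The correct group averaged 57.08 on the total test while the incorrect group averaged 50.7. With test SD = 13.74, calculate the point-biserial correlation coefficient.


q = 1 - p = 0.28
rpb = ((M1 - M0) / SD) * sqrt(p * q)
rpb = ((57.08 - 50.7) / 13.74) * sqrt(0.72 * 0.28)
rpb = 0.2085

0.2085


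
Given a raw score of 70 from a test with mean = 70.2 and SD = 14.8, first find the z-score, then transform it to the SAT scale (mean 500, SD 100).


z = (X - mean) / SD = (70 - 70.2) / 14.8
z = -0.2 / 14.8
z = -0.0135
SAT-scale = SAT = 500 + 100z
Carry z at full precision (z = -0.2 / 14.8) into the conversion:
SAT-scale = 500 + 100 * (-0.2 / 14.8) = 500 + -20 / 14.8
SAT-scale = 500 + -1.3514
SAT-scale = 498.6486

498.6486


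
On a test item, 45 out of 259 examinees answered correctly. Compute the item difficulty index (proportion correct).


Item difficulty p = number correct / total examinees
p = 45 / 259
p = 0.1737

0.1737


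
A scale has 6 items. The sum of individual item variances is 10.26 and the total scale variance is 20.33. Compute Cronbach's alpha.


alpha = (k/(k-1)) * (1 - sum(si^2)/s_total^2)
= (6/5) * (1 - 10.26/20.33)
alpha = 0.5944

0.5944


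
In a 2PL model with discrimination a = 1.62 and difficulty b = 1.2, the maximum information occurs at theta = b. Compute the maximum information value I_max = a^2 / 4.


For 2PL, max info at theta = b = 1.2
I_max = a^2 / 4 = 1.62^2 / 4
= 2.6244 / 4
I_max = 0.6561

0.6561


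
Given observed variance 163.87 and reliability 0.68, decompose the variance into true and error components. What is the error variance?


var_true = rxx * var_obs = 0.68 * 163.87 = 111.4316
var_error = var_obs - var_true
var_error = 163.87 - 111.4316
var_error = 52.4384

52.4384


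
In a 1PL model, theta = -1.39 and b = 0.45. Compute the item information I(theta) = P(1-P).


P = 1/(1+exp(-(-1.39-0.45))) = 0.1371
I = P*(1-P) = 0.1371 * 0.8629
I = 0.1183

0.1183


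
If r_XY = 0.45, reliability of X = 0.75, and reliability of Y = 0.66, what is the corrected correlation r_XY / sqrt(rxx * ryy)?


r_corrected = rxy / sqrt(rxx * ryy)
= 0.45 / sqrt(0.75 * 0.66)
= 0.45 / sqrt(0.495)
= 0.45 / 0.703562
r_corrected = 0.6396

0.6396


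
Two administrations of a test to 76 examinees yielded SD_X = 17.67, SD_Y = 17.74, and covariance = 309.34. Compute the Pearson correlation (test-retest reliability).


r = cov(X,Y) / (SD_X * SD_Y)
r = 309.34 / (17.67 * 17.74)
r = 309.34 / 313.4658
r = 0.9868

0.9868


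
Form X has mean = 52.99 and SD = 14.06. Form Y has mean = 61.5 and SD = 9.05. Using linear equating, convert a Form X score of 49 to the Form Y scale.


slope = SD_Y / SD_X = 9.05 / 14.06 ~ 0.6437
intercept = mean_Y - slope * mean_X = 61.5 - (9.05 / 14.06) * 52.99 ~ 27.3919
Y = slope * X + intercept. To avoid rounding drift from the rounded slope/intercept, evaluate the equivalent form Y = mean_Y + SD_Y * (X - mean_X) / SD_X at full precision:
Y = 61.5 + 9.05 * (49 - 52.99) / 14.06
Y = 61.5 - 9.05 * 3.99 / 14.06
Y = 61.5 - 36.1095 / 14.06
Y = 61.5 - 2.5682
Y = 58.9318

58.9318


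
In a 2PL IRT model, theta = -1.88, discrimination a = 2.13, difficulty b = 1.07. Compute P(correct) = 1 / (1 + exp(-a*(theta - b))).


a*(theta - b) = 2.13 * (-1.88 - 1.07) = -6.2835
exp(--6.2835) = 535.6602
P = 1 / (1 + 535.6602)
P = 0.0019

0.0019


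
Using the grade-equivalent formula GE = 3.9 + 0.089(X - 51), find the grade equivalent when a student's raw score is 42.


raw - median = 42 - 51 = -9
slope * diff = 0.089 * -9 = -0.801
GE = 3.9 + -0.801
GE = 3.099

3.099


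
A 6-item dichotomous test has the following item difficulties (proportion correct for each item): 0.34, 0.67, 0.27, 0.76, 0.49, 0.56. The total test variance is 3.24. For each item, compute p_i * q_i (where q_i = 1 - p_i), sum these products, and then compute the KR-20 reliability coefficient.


For each item, compute p_i * q_i:
  Item 1: 0.34 * 0.66 = 0.2244
  Item 2: 0.67 * 0.33 = 0.2211
  Item 3: 0.27 * 0.73 = 0.1971
  Item 4: 0.76 * 0.24 = 0.1824
  Item 5: 0.49 * 0.51 = 0.2499
  Item 6: 0.56 * 0.44 = 0.2464
Sum(p_i * q_i) = 0.2244 + 0.2211 + 0.1971 + 0.1824 + 0.2499 + 0.2464 = 1.3213
KR-20 = (k/(k-1)) * (1 - Sum(p_i*q_i) / Var_total)
= (6/5) * (1 - 1.3213/3.24)
= 1.2 * 0.5922
KR-20 = 0.7106

0.7106


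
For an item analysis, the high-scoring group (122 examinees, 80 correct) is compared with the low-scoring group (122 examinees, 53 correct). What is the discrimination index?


p_upper = 80/122 = 0.6557
p_lower = 53/122 = 0.4344
D = 0.6557 - 0.4344 = 0.2213

0.2213


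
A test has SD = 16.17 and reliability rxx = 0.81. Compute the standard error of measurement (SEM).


SEM = SD * sqrt(1 - rxx)
SEM = 16.17 * sqrt(1 - 0.81)
SEM = 16.17 * sqrt(0.19) = 16.17 * 0.43589
SEM = 7.0483

7.0483


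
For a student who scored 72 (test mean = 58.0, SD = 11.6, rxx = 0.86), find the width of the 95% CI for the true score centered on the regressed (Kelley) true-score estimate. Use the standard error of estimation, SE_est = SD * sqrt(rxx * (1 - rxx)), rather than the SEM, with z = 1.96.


True score estimate = 0.86*72 + 0.14*58.0 = 70.04
SE_est = SD * sqrt(rxx * (1 - rxx)) = 11.6 * sqrt(0.86 * 0.14) = 11.6 * sqrt(0.1204) = 4.02505
CI = T_est +/- z * SE_est, so width = 2 * z * SE_est = 2 * 1.96 * 4.02505
Width = 15.7782

15.7782


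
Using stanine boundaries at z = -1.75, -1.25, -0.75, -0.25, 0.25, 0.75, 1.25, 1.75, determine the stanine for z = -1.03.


Stanine boundaries: [-1.75, -1.25, -0.75, -0.25, 0.25, 0.75, 1.25, 1.75]
z = -1.03
Check each boundary:
  z >= -1.75 -> could be stanine 2
  z >= -1.25 -> could be stanine 3
  z < -0.75
  z < -0.25
  z < 0.25
  z < 0.75
  z < 1.25
  z < 1.75
Highest qualifying boundary gives stanine = 3

3


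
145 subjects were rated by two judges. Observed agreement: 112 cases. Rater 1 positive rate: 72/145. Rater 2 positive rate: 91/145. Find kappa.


P_o = 112/145 = 0.772414
P_e = (72*91 + 73*54) / 21025 = 0.49912
kappa = (P_o - P_e) / (1 - P_e)
kappa = (0.772414 - 0.49912) / (1 - 0.49912)
kappa = 0.5456

0.5456


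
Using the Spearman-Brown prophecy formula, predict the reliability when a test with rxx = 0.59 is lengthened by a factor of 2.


r_new = (n * rxx) / (1 + (n-1) * rxx)
r_new = (2 * 0.59) / (1 + 1 * 0.59)
r_new = 1.18 / 1.59
r_new = 0.7421

0.7421


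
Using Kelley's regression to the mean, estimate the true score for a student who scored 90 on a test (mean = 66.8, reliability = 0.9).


T_est = rxx * X + (1 - rxx) * mean
T_est = 0.9 * 90 + 0.1 * 66.8
T_est = 81.0 + 6.68
T_est = 87.68

87.68


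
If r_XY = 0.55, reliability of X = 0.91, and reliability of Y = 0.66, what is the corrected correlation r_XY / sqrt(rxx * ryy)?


r_corrected = rxy / sqrt(rxx * ryy)
= 0.55 / sqrt(0.91 * 0.66)
= 0.55 / sqrt(0.6006)
= 0.55 / 0.774984
r_corrected = 0.7097

0.7097


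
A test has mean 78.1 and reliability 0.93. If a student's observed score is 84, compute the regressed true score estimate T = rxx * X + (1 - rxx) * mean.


T_est = rxx * X + (1 - rxx) * mean
T_est = 0.93 * 84 + 0.07 * 78.1
T_est = 78.12 + 5.467
T_est = 83.587

83.587


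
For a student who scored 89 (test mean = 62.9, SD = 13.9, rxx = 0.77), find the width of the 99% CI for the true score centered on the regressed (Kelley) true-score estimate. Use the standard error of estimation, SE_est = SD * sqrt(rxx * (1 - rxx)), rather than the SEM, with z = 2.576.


True score estimate = 0.77*89 + 0.23*62.9 = 82.997
SE_est = SD * sqrt(rxx * (1 - rxx)) = 13.9 * sqrt(0.77 * 0.23) = 13.9 * sqrt(0.1771) = 5.849572
CI = T_est +/- z * SE_est, so width = 2 * z * SE_est = 2 * 2.576 * 5.849572
Width = 30.137

30.137


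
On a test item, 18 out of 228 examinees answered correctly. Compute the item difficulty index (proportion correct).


Item difficulty p = number correct / total examinees
p = 18 / 228
p = 0.0789

0.0789


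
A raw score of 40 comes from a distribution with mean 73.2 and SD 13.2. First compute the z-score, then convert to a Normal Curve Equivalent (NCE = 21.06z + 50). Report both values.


z = (X - mean) / SD = (40 - 73.2) / 13.2
z = -33.2 / 13.2
z = -2.5152
NCE = NCE = 21.06z + 50
Carry z at full precision (z = -33.2 / 13.2) into the conversion:
NCE = 21.06 * (-33.2 / 13.2) + 50 = -699.192 / 13.2 + 50
NCE = -52.9691 + 50
NCE = -2.9691

-2.9691


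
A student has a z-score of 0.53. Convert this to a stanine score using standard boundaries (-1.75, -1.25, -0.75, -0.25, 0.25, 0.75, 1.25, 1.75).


Stanine boundaries: [-1.75, -1.25, -0.75, -0.25, 0.25, 0.75, 1.25, 1.75]
z = 0.53
Check each boundary:
  z >= -1.75 -> could be stanine 2
  z >= -1.25 -> could be stanine 3
  z >= -0.75 -> could be stanine 4
  z >= -0.25 -> could be stanine 5
  z >= 0.25 -> could be stanine 6
  z < 0.75
  z < 1.25
  z < 1.75
Highest qualifying boundary gives stanine = 6

6


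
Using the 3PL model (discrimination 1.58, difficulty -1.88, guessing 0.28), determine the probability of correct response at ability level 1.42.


logit = 1.58*(1.42 - -1.88) = 5.214
P* = 1/(1 + exp(-5.214)) = 0.9946
P = 0.28 + (1 - 0.28) * 0.9946
P = 0.9961

0.9961


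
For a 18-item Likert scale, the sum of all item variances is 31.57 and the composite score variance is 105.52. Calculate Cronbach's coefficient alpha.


alpha = (k/(k-1)) * (1 - sum(si^2)/s_total^2)
= (18/17) * (1 - 31.57/105.52)
alpha = 0.742

0.742


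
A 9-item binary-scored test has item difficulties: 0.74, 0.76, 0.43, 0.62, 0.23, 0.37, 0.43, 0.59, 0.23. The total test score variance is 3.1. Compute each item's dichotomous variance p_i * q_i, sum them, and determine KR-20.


For each item, compute p_i * q_i:
  Item 1: 0.74 * 0.26 = 0.1924
  Item 2: 0.76 * 0.24 = 0.1824
  Item 3: 0.43 * 0.57 = 0.2451
  Item 4: 0.62 * 0.38 = 0.2356
  Item 5: 0.23 * 0.77 = 0.1771
  Item 6: 0.37 * 0.63 = 0.2331
  Item 7: 0.43 * 0.57 = 0.2451
  Item 8: 0.59 * 0.41 = 0.2419
  Item 9: 0.23 * 0.77 = 0.1771
Sum(p_i * q_i) = 0.1924 + 0.1824 + 0.2451 + 0.2356 + 0.1771 + 0.2331 + 0.2451 + 0.2419 + 0.1771 = 1.9298
KR-20 = (k/(k-1)) * (1 - Sum(p_i*q_i) / Var_total)
= (9/8) * (1 - 1.9298/3.1)
= 1.125 * 0.3775
KR-20 = 0.4247

0.4247


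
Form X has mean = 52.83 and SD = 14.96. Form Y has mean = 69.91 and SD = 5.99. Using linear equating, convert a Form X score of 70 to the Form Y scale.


slope = SD_Y / SD_X = 5.99 / 14.96 ~ 0.4004
intercept = mean_Y - slope * mean_X = 69.91 - (5.99 / 14.96) * 52.83 ~ 48.7568
Y = slope * X + intercept. To avoid rounding drift from the rounded slope/intercept, evaluate the equivalent form Y = mean_Y + SD_Y * (X - mean_X) / SD_X at full precision:
Y = 69.91 + 5.99 * (70 - 52.83) / 14.96
Y = 69.91 + 5.99 * 17.17 / 14.96
Y = 69.91 + 102.8483 / 14.96
Y = 69.91 + 6.8749
Y = 76.7849

76.7849


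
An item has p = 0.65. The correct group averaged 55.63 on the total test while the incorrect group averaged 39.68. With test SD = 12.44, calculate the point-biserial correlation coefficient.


q = 1 - p = 0.35
rpb = ((M1 - M0) / SD) * sqrt(p * q)
rpb = ((55.63 - 39.68) / 12.44) * sqrt(0.65 * 0.35)
rpb = 0.6115

0.6115


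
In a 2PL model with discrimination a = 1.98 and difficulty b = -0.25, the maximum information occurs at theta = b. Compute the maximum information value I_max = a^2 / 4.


For 2PL, max info at theta = b = -0.25
I_max = a^2 / 4 = 1.98^2 / 4
= 3.9204 / 4
I_max = 0.9801

0.9801


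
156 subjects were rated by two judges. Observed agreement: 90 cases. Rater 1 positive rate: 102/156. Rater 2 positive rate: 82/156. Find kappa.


P_o = 90/156 = 0.576923
P_e = (102*82 + 54*74) / 24336 = 0.50789
kappa = (P_o - P_e) / (1 - P_e)
kappa = (0.576923 - 0.50789) / (1 - 0.50789)
kappa = 0.1403

0.1403


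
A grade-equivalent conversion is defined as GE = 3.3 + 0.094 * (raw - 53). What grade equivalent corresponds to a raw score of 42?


raw - median = 42 - 53 = -11
slope * diff = 0.094 * -11 = -1.034
GE = 3.3 + -1.034
GE = 2.266

2.266


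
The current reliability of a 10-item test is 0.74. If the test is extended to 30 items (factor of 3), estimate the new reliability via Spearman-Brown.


r_new = (n * rxx) / (1 + (n-1) * rxx)
r_new = (3 * 0.74) / (1 + 2 * 0.74)
r_new = 2.22 / 2.48
r_new = 0.8952

0.8952


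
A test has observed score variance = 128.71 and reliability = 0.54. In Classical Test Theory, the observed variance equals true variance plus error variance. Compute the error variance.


var_true = rxx * var_obs = 0.54 * 128.71 = 69.5034
var_error = var_obs - var_true
var_error = 128.71 - 69.5034
var_error = 59.2066

59.2066


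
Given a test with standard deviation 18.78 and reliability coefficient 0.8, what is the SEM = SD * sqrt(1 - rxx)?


SEM = SD * sqrt(1 - rxx)
SEM = 18.78 * sqrt(1 - 0.8)
SEM = 18.78 * sqrt(0.2) = 18.78 * 0.447214
SEM = 8.3987

8.3987


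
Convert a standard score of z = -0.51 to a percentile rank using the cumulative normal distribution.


CDF(z) = 0.5 * (1 + erf(z/sqrt(2)))
erf(-0.3606) = -0.3899
CDF = 0.305
Percentile rank = 0.305 * 100 = 30.5

30.5


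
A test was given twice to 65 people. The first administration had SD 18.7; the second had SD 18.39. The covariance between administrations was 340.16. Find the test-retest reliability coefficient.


r = cov(X,Y) / (SD_X * SD_Y)
r = 340.16 / (18.7 * 18.39)
r = 340.16 / 343.893
r = 0.9891

0.9891


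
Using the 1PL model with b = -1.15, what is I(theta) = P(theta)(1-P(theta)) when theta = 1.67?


P = 1/(1+exp(-(1.67--1.15))) = 0.9437
I = P*(1-P) = 0.9437 * 0.0563
I = 0.0531

0.0531


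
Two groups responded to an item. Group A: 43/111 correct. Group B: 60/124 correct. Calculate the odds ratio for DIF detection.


Odds_A = 43/68 = 0.6324
Odds_B = 60/64 = 0.9375
OR = Odds_A / Odds_B = 0.6324 / 0.9375
Exactly, OR = (43 * 64) / (68 * 60) = 2752 / 4080
OR = 0.6745

0.6745


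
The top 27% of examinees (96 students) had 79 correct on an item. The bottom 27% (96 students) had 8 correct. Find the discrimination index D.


p_upper = 79/96 = 0.8229
p_lower = 8/96 = 0.0833
D = 0.8229 - 0.0833 = 0.7396

0.7396


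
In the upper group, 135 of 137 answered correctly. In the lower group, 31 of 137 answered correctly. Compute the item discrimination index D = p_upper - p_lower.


p_upper = 135/137 = 0.9854
p_lower = 31/137 = 0.2263
D = 0.9854 - 0.2263 = 0.7591

0.7591


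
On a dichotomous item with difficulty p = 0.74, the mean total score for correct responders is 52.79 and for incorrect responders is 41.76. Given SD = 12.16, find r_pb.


q = 1 - p = 0.26
rpb = ((M1 - M0) / SD) * sqrt(p * q)
rpb = ((52.79 - 41.76) / 12.16) * sqrt(0.74 * 0.26)
rpb = 0.3979

0.3979


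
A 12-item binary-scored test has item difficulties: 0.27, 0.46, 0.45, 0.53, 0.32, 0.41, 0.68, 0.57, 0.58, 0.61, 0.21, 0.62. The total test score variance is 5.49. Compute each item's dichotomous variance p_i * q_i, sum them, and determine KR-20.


For each item, compute p_i * q_i:
  Item 1: 0.27 * 0.73 = 0.1971
  Item 2: 0.46 * 0.54 = 0.2484
  Item 3: 0.45 * 0.55 = 0.2475
  Item 4: 0.53 * 0.47 = 0.2491
  Item 5: 0.32 * 0.68 = 0.2176
  Item 6: 0.41 * 0.59 = 0.2419
  Item 7: 0.68 * 0.32 = 0.2176
  Item 8: 0.57 * 0.43 = 0.2451
  Item 9: 0.58 * 0.42 = 0.2436
  Item 10: 0.61 * 0.39 = 0.2379
  Item 11: 0.21 * 0.79 = 0.1659
  Item 12: 0.62 * 0.38 = 0.2356
Sum(p_i * q_i) = 0.1971 + 0.2484 + 0.2475 + 0.2491 + 0.2176 + 0.2419 + 0.2176 + 0.2451 + 0.2436 + 0.2379 + 0.1659 + 0.2356 = 2.7473
KR-20 = (k/(k-1)) * (1 - Sum(p_i*q_i) / Var_total)
= (12/11) * (1 - 2.7473/5.49)
= 1.0909 * 0.4996
KR-20 = 0.545

0.545


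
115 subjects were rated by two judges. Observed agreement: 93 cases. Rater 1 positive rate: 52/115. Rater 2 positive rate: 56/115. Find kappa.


P_o = 93/115 = 0.808696
P_e = (52*56 + 63*59) / 13225 = 0.501248
kappa = (P_o - P_e) / (1 - P_e)
kappa = (0.808696 - 0.501248) / (1 - 0.501248)
kappa = 0.6164

0.6164


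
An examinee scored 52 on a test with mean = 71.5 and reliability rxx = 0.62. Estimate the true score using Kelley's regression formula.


T_est = rxx * X + (1 - rxx) * mean
T_est = 0.62 * 52 + 0.38 * 71.5
T_est = 32.24 + 27.17
T_est = 59.41

59.41


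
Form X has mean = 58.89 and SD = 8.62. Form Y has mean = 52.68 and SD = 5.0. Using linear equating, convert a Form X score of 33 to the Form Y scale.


slope = SD_Y / SD_X = 5.0 / 8.62 ~ 0.58
intercept = mean_Y - slope * mean_X = 52.68 - (5.0 / 8.62) * 58.89 ~ 18.5211
Y = slope * X + intercept. To avoid rounding drift from the rounded slope/intercept, evaluate the equivalent form Y = mean_Y + SD_Y * (X - mean_X) / SD_X at full precision:
Y = 52.68 + 5.0 * (33 - 58.89) / 8.62
Y = 52.68 - 5.0 * 25.89 / 8.62
Y = 52.68 - 129.45 / 8.62
Y = 52.68 - 15.0174
Y = 37.6626

37.6626


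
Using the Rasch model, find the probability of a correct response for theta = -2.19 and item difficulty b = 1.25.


theta - b = -2.19 - 1.25 = -3.44
exp(-(theta - b)) = exp(3.44) = 31.187
P = 1 / (1 + 31.187)
P = 0.0311

0.0311


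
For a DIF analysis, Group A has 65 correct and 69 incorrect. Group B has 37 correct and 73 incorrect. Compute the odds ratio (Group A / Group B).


Odds_A = 65/69 = 0.942
Odds_B = 37/73 = 0.5068
OR = Odds_A / Odds_B = 0.942 / 0.5068
Exactly, OR = (65 * 73) / (69 * 37) = 4745 / 2553
OR = 1.8586

1.8586


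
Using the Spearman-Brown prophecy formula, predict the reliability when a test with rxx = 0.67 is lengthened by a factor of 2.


r_new = (n * rxx) / (1 + (n-1) * rxx)
r_new = (2 * 0.67) / (1 + 1 * 0.67)
r_new = 1.34 / 1.67
r_new = 0.8024

0.8024


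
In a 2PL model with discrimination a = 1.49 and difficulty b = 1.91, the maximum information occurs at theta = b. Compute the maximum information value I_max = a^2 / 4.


For 2PL, max info at theta = b = 1.91
I_max = a^2 / 4 = 1.49^2 / 4
= 2.2201 / 4
I_max = 0.555

0.555


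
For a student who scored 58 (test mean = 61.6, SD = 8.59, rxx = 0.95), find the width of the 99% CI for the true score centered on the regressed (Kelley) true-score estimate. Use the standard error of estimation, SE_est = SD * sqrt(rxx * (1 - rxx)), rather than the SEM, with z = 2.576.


True score estimate = 0.95*58 + 0.05*61.6 = 58.18
SE_est = SD * sqrt(rxx * (1 - rxx)) = 8.59 * sqrt(0.95 * 0.05) = 8.59 * sqrt(0.0475) = 1.872147
CI = T_est +/- z * SE_est, so width = 2 * z * SE_est = 2 * 2.576 * 1.872147
Width = 9.6453

9.6453


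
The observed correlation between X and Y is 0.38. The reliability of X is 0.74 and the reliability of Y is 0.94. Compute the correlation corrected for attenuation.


r_corrected = rxy / sqrt(rxx * ryy)
= 0.38 / sqrt(0.74 * 0.94)
= 0.38 / sqrt(0.6956)
= 0.38 / 0.834026
r_corrected = 0.4556

0.4556


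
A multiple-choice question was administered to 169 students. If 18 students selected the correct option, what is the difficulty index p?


Item difficulty p = number correct / total examinees
p = 18 / 169
p = 0.1065

0.1065


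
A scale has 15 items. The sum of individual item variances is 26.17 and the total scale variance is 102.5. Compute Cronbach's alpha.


alpha = (k/(k-1)) * (1 - sum(si^2)/s_total^2)
= (15/14) * (1 - 26.17/102.5)
alpha = 0.7979

0.7979


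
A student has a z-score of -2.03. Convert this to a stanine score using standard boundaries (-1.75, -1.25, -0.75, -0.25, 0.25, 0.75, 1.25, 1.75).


Stanine boundaries: [-1.75, -1.25, -0.75, -0.25, 0.25, 0.75, 1.25, 1.75]
z = -2.03
Check each boundary:
  z < -1.75
  z < -1.25
  z < -0.75
  z < -0.25
  z < 0.25
  z < 0.75
  z < 1.25
  z < 1.75
Highest qualifying boundary gives stanine = 1

1


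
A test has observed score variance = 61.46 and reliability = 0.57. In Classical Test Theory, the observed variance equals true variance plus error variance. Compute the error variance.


var_true = rxx * var_obs = 0.57 * 61.46 = 35.0322
var_error = var_obs - var_true
var_error = 61.46 - 35.0322
var_error = 26.4278

26.4278


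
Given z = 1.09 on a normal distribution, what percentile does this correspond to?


CDF(z) = 0.5 * (1 + erf(z/sqrt(2)))
erf(0.7707) = 0.7243
CDF = 0.8621
Percentile rank = 0.8621 * 100 = 86.21

86.21


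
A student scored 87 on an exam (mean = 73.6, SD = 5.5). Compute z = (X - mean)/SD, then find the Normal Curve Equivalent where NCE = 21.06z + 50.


z = (X - mean) / SD = (87 - 73.6) / 5.5
z = 13.4 / 5.5
z = 2.4364
NCE = NCE = 21.06z + 50
Carry z at full precision (z = 13.4 / 5.5) into the conversion:
NCE = 21.06 * (13.4 / 5.5) + 50 = 282.204 / 5.5 + 50
NCE = 51.3098 + 50
NCE = 101.3098

101.3098


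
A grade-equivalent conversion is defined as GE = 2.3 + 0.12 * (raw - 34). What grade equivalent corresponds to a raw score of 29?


raw - median = 29 - 34 = -5
slope * diff = 0.12 * -5 = -0.6
GE = 2.3 + -0.6
GE = 1.7

1.7


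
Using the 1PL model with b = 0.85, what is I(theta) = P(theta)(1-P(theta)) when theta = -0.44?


P = 1/(1+exp(-(-0.44-0.85))) = 0.2159
I = P*(1-P) = 0.2159 * 0.7841
I = 0.1693

0.1693


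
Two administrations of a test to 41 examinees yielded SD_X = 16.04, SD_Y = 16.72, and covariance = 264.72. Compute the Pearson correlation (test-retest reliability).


r = cov(X,Y) / (SD_X * SD_Y)
r = 264.72 / (16.04 * 16.72)
r = 264.72 / 268.1888
r = 0.9871

0.9871


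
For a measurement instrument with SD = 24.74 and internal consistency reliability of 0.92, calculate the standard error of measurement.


SEM = SD * sqrt(1 - rxx)
SEM = 24.74 * sqrt(1 - 0.92)
SEM = 24.74 * sqrt(0.08) = 24.74 * 0.282843
SEM = 6.9975

6.9975


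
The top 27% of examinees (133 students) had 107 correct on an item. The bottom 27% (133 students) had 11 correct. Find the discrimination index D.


p_upper = 107/133 = 0.8045
p_lower = 11/133 = 0.0827
D = 0.8045 - 0.0827 = 0.7218

0.7218


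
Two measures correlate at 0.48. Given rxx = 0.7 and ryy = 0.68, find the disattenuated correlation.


r_corrected = rxy / sqrt(rxx * ryy)
= 0.48 / sqrt(0.7 * 0.68)
= 0.48 / sqrt(0.476)
= 0.48 / 0.689928
r_corrected = 0.6957

0.6957


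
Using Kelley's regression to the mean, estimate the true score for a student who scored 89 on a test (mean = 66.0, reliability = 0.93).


T_est = rxx * X + (1 - rxx) * mean
T_est = 0.93 * 89 + 0.07 * 66.0
T_est = 82.77 + 4.62
T_est = 87.39

87.39


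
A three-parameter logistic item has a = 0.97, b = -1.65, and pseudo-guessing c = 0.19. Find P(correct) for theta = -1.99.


logit = 0.97*(-1.99 - -1.65) = -0.3298
P* = 1/(1 + exp(--0.3298)) = 0.4183
P = 0.19 + (1 - 0.19) * 0.4183
P = 0.5288

0.5288


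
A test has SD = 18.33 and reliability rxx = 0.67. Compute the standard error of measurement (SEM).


SEM = SD * sqrt(1 - rxx)
SEM = 18.33 * sqrt(1 - 0.67)
SEM = 18.33 * sqrt(0.33) = 18.33 * 0.574456
SEM = 10.5298

10.5298


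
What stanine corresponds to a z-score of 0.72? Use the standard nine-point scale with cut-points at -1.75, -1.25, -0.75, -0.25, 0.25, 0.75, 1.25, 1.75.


Stanine boundaries: [-1.75, -1.25, -0.75, -0.25, 0.25, 0.75, 1.25, 1.75]
z = 0.72
Check each boundary:
  z >= -1.75 -> could be stanine 2
  z >= -1.25 -> could be stanine 3
  z >= -0.75 -> could be stanine 4
  z >= -0.25 -> could be stanine 5
  z >= 0.25 -> could be stanine 6
  z < 0.75
  z < 1.25
  z < 1.75
Highest qualifying boundary gives stanine = 6

6


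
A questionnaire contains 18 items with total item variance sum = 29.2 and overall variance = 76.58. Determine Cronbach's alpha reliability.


alpha = (k/(k-1)) * (1 - sum(si^2)/s_total^2)
= (18/17) * (1 - 29.2/76.58)
alpha = 0.6551

0.6551


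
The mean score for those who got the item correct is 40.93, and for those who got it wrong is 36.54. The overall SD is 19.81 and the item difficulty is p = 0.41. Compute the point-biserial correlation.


q = 1 - p = 0.59
rpb = ((M1 - M0) / SD) * sqrt(p * q)
rpb = ((40.93 - 36.54) / 19.81) * sqrt(0.41 * 0.59)
rpb = 0.109

0.109


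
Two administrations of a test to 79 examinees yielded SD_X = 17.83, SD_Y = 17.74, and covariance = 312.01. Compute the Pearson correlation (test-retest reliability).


r = cov(X,Y) / (SD_X * SD_Y)
r = 312.01 / (17.83 * 17.74)
r = 312.01 / 316.3042
r = 0.9864

0.9864


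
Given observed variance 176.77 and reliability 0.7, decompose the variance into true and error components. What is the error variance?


var_true = rxx * var_obs = 0.7 * 176.77 = 123.739
var_error = var_obs - var_true
var_error = 176.77 - 123.739
var_error = 53.031

53.031
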